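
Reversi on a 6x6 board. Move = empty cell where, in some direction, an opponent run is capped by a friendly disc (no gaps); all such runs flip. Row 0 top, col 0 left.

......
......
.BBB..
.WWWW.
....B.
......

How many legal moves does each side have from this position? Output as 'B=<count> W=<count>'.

Answer: B=6 W=7

Derivation:
-- B to move --
(2,0): no bracket -> illegal
(2,4): flips 1 -> legal
(2,5): no bracket -> illegal
(3,0): no bracket -> illegal
(3,5): no bracket -> illegal
(4,0): flips 1 -> legal
(4,1): flips 2 -> legal
(4,2): flips 1 -> legal
(4,3): flips 2 -> legal
(4,5): flips 1 -> legal
B mobility = 6
-- W to move --
(1,0): flips 1 -> legal
(1,1): flips 2 -> legal
(1,2): flips 2 -> legal
(1,3): flips 2 -> legal
(1,4): flips 1 -> legal
(2,0): no bracket -> illegal
(2,4): no bracket -> illegal
(3,0): no bracket -> illegal
(3,5): no bracket -> illegal
(4,3): no bracket -> illegal
(4,5): no bracket -> illegal
(5,3): no bracket -> illegal
(5,4): flips 1 -> legal
(5,5): flips 1 -> legal
W mobility = 7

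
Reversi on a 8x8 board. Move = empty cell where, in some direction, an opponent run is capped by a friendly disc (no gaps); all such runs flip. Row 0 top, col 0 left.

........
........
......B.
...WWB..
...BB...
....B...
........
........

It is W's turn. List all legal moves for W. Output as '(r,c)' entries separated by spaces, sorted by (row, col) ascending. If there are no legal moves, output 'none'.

(1,5): no bracket -> illegal
(1,6): no bracket -> illegal
(1,7): no bracket -> illegal
(2,4): no bracket -> illegal
(2,5): no bracket -> illegal
(2,7): no bracket -> illegal
(3,2): no bracket -> illegal
(3,6): flips 1 -> legal
(3,7): no bracket -> illegal
(4,2): no bracket -> illegal
(4,5): no bracket -> illegal
(4,6): no bracket -> illegal
(5,2): flips 1 -> legal
(5,3): flips 1 -> legal
(5,5): flips 1 -> legal
(6,3): no bracket -> illegal
(6,4): flips 2 -> legal
(6,5): no bracket -> illegal

Answer: (3,6) (5,2) (5,3) (5,5) (6,4)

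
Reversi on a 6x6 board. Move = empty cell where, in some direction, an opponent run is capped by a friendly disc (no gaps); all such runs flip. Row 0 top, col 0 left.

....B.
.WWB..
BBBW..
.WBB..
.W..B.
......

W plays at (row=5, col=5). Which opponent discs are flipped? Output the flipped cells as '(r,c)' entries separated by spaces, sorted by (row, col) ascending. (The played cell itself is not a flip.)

Dir NW: opp run (4,4) (3,3) (2,2) capped by W -> flip
Dir N: first cell '.' (not opp) -> no flip
Dir NE: edge -> no flip
Dir W: first cell '.' (not opp) -> no flip
Dir E: edge -> no flip
Dir SW: edge -> no flip
Dir S: edge -> no flip
Dir SE: edge -> no flip

Answer: (2,2) (3,3) (4,4)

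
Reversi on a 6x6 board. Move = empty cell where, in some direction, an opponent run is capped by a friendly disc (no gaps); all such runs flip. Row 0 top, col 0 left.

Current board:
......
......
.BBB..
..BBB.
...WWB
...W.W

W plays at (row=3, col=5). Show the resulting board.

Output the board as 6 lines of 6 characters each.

Answer: ......
......
.BBB..
..BBBW
...WWW
...W.W

Derivation:
Place W at (3,5); scan 8 dirs for brackets.
Dir NW: first cell '.' (not opp) -> no flip
Dir N: first cell '.' (not opp) -> no flip
Dir NE: edge -> no flip
Dir W: opp run (3,4) (3,3) (3,2), next='.' -> no flip
Dir E: edge -> no flip
Dir SW: first cell 'W' (not opp) -> no flip
Dir S: opp run (4,5) capped by W -> flip
Dir SE: edge -> no flip
All flips: (4,5)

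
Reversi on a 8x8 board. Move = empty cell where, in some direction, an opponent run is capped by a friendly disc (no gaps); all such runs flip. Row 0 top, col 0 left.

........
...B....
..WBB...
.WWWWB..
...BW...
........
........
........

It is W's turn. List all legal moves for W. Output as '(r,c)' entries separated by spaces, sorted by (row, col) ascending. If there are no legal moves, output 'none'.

Answer: (0,3) (0,4) (1,2) (1,4) (1,5) (2,5) (2,6) (3,6) (4,2) (5,2) (5,3) (5,4)

Derivation:
(0,2): no bracket -> illegal
(0,3): flips 2 -> legal
(0,4): flips 1 -> legal
(1,2): flips 1 -> legal
(1,4): flips 2 -> legal
(1,5): flips 1 -> legal
(2,5): flips 2 -> legal
(2,6): flips 1 -> legal
(3,6): flips 1 -> legal
(4,2): flips 1 -> legal
(4,5): no bracket -> illegal
(4,6): no bracket -> illegal
(5,2): flips 1 -> legal
(5,3): flips 1 -> legal
(5,4): flips 1 -> legal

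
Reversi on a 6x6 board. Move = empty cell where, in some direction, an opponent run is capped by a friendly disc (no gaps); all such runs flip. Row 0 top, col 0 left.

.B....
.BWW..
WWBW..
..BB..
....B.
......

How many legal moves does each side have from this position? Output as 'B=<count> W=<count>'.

Answer: B=8 W=6

Derivation:
-- B to move --
(0,2): flips 1 -> legal
(0,3): flips 2 -> legal
(0,4): flips 1 -> legal
(1,0): flips 1 -> legal
(1,4): flips 3 -> legal
(2,4): flips 1 -> legal
(3,0): no bracket -> illegal
(3,1): flips 1 -> legal
(3,4): flips 2 -> legal
B mobility = 8
-- W to move --
(0,0): no bracket -> illegal
(0,2): flips 1 -> legal
(1,0): flips 1 -> legal
(2,4): no bracket -> illegal
(3,1): flips 1 -> legal
(3,4): no bracket -> illegal
(3,5): no bracket -> illegal
(4,1): flips 1 -> legal
(4,2): flips 2 -> legal
(4,3): flips 2 -> legal
(4,5): no bracket -> illegal
(5,3): no bracket -> illegal
(5,4): no bracket -> illegal
(5,5): no bracket -> illegal
W mobility = 6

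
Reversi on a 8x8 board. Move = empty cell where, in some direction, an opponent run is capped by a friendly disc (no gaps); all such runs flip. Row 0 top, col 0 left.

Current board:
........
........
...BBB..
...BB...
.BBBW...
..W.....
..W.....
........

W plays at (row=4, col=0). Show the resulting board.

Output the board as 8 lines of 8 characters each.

Answer: ........
........
...BBB..
...BB...
WWWWW...
..W.....
..W.....
........

Derivation:
Place W at (4,0); scan 8 dirs for brackets.
Dir NW: edge -> no flip
Dir N: first cell '.' (not opp) -> no flip
Dir NE: first cell '.' (not opp) -> no flip
Dir W: edge -> no flip
Dir E: opp run (4,1) (4,2) (4,3) capped by W -> flip
Dir SW: edge -> no flip
Dir S: first cell '.' (not opp) -> no flip
Dir SE: first cell '.' (not opp) -> no flip
All flips: (4,1) (4,2) (4,3)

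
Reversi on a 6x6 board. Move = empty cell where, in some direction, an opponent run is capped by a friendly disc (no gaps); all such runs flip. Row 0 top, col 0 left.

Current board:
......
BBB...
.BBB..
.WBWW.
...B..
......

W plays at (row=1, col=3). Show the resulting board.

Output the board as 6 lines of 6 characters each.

Place W at (1,3); scan 8 dirs for brackets.
Dir NW: first cell '.' (not opp) -> no flip
Dir N: first cell '.' (not opp) -> no flip
Dir NE: first cell '.' (not opp) -> no flip
Dir W: opp run (1,2) (1,1) (1,0), next=edge -> no flip
Dir E: first cell '.' (not opp) -> no flip
Dir SW: opp run (2,2) capped by W -> flip
Dir S: opp run (2,3) capped by W -> flip
Dir SE: first cell '.' (not opp) -> no flip
All flips: (2,2) (2,3)

Answer: ......
BBBW..
.BWW..
.WBWW.
...B..
......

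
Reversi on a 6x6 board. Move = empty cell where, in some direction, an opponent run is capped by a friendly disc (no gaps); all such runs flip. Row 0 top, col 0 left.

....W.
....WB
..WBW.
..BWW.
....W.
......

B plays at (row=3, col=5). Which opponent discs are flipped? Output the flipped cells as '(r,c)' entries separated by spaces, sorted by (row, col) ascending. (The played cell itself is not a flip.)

Answer: (3,3) (3,4)

Derivation:
Dir NW: opp run (2,4), next='.' -> no flip
Dir N: first cell '.' (not opp) -> no flip
Dir NE: edge -> no flip
Dir W: opp run (3,4) (3,3) capped by B -> flip
Dir E: edge -> no flip
Dir SW: opp run (4,4), next='.' -> no flip
Dir S: first cell '.' (not opp) -> no flip
Dir SE: edge -> no flip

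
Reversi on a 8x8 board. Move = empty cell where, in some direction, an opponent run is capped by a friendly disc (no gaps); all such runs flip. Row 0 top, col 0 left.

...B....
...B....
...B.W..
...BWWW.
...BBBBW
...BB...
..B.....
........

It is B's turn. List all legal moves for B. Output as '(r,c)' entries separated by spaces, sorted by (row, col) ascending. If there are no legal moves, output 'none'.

(1,4): no bracket -> illegal
(1,5): flips 2 -> legal
(1,6): flips 2 -> legal
(2,4): flips 2 -> legal
(2,6): flips 2 -> legal
(2,7): flips 1 -> legal
(3,7): flips 3 -> legal
(5,6): no bracket -> illegal
(5,7): no bracket -> illegal

Answer: (1,5) (1,6) (2,4) (2,6) (2,7) (3,7)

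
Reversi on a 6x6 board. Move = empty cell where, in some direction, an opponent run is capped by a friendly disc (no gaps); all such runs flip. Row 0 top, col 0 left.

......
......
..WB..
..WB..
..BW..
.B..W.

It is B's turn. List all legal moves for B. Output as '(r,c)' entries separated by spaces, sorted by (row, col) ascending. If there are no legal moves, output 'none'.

Answer: (1,1) (1,2) (2,1) (3,1) (4,1) (4,4) (5,3)

Derivation:
(1,1): flips 1 -> legal
(1,2): flips 2 -> legal
(1,3): no bracket -> illegal
(2,1): flips 1 -> legal
(3,1): flips 1 -> legal
(3,4): no bracket -> illegal
(4,1): flips 1 -> legal
(4,4): flips 1 -> legal
(4,5): no bracket -> illegal
(5,2): no bracket -> illegal
(5,3): flips 1 -> legal
(5,5): no bracket -> illegal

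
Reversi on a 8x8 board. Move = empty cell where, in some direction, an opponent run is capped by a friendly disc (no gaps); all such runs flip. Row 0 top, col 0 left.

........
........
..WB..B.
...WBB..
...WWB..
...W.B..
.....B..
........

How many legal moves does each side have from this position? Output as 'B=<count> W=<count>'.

Answer: B=8 W=7

Derivation:
-- B to move --
(1,1): flips 3 -> legal
(1,2): no bracket -> illegal
(1,3): no bracket -> illegal
(2,1): flips 1 -> legal
(2,4): no bracket -> illegal
(3,1): no bracket -> illegal
(3,2): flips 1 -> legal
(4,2): flips 2 -> legal
(5,2): flips 1 -> legal
(5,4): flips 1 -> legal
(6,2): flips 2 -> legal
(6,3): flips 3 -> legal
(6,4): no bracket -> illegal
B mobility = 8
-- W to move --
(1,2): no bracket -> illegal
(1,3): flips 1 -> legal
(1,4): no bracket -> illegal
(1,5): no bracket -> illegal
(1,6): no bracket -> illegal
(1,7): flips 2 -> legal
(2,4): flips 2 -> legal
(2,5): flips 1 -> legal
(2,7): no bracket -> illegal
(3,2): no bracket -> illegal
(3,6): flips 2 -> legal
(3,7): no bracket -> illegal
(4,6): flips 1 -> legal
(5,4): no bracket -> illegal
(5,6): no bracket -> illegal
(6,4): no bracket -> illegal
(6,6): flips 1 -> legal
(7,4): no bracket -> illegal
(7,5): no bracket -> illegal
(7,6): no bracket -> illegal
W mobility = 7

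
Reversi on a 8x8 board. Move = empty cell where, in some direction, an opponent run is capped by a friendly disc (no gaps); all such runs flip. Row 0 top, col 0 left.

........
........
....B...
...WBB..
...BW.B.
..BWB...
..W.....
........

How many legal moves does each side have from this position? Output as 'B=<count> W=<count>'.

-- B to move --
(2,2): no bracket -> illegal
(2,3): flips 1 -> legal
(3,2): flips 1 -> legal
(4,2): flips 1 -> legal
(4,5): flips 1 -> legal
(5,1): no bracket -> illegal
(5,5): no bracket -> illegal
(6,1): no bracket -> illegal
(6,3): flips 1 -> legal
(6,4): no bracket -> illegal
(7,1): flips 3 -> legal
(7,2): flips 1 -> legal
(7,3): no bracket -> illegal
B mobility = 7
-- W to move --
(1,3): no bracket -> illegal
(1,4): flips 2 -> legal
(1,5): flips 1 -> legal
(2,3): no bracket -> illegal
(2,5): no bracket -> illegal
(2,6): flips 1 -> legal
(3,2): no bracket -> illegal
(3,6): flips 2 -> legal
(3,7): no bracket -> illegal
(4,1): no bracket -> illegal
(4,2): flips 2 -> legal
(4,5): no bracket -> illegal
(4,7): no bracket -> illegal
(5,1): flips 1 -> legal
(5,5): flips 1 -> legal
(5,6): no bracket -> illegal
(5,7): no bracket -> illegal
(6,1): no bracket -> illegal
(6,3): no bracket -> illegal
(6,4): flips 1 -> legal
(6,5): no bracket -> illegal
W mobility = 8

Answer: B=7 W=8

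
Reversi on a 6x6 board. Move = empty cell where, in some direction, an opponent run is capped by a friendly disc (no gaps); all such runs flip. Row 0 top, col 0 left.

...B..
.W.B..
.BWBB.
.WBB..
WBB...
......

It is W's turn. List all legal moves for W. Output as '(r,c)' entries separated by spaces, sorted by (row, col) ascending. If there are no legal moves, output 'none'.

Answer: (0,4) (2,0) (2,5) (3,4) (4,3) (4,4) (5,1) (5,2) (5,3)

Derivation:
(0,2): no bracket -> illegal
(0,4): flips 1 -> legal
(1,0): no bracket -> illegal
(1,2): no bracket -> illegal
(1,4): no bracket -> illegal
(1,5): no bracket -> illegal
(2,0): flips 1 -> legal
(2,5): flips 2 -> legal
(3,0): no bracket -> illegal
(3,4): flips 2 -> legal
(3,5): no bracket -> illegal
(4,3): flips 2 -> legal
(4,4): flips 1 -> legal
(5,0): no bracket -> illegal
(5,1): flips 1 -> legal
(5,2): flips 2 -> legal
(5,3): flips 1 -> legal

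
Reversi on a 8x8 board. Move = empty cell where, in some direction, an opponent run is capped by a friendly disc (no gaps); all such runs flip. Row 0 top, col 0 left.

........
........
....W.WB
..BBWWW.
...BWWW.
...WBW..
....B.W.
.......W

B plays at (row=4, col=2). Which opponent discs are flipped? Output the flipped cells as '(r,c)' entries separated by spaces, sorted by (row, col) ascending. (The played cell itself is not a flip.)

Answer: (5,3)

Derivation:
Dir NW: first cell '.' (not opp) -> no flip
Dir N: first cell 'B' (not opp) -> no flip
Dir NE: first cell 'B' (not opp) -> no flip
Dir W: first cell '.' (not opp) -> no flip
Dir E: first cell 'B' (not opp) -> no flip
Dir SW: first cell '.' (not opp) -> no flip
Dir S: first cell '.' (not opp) -> no flip
Dir SE: opp run (5,3) capped by B -> flip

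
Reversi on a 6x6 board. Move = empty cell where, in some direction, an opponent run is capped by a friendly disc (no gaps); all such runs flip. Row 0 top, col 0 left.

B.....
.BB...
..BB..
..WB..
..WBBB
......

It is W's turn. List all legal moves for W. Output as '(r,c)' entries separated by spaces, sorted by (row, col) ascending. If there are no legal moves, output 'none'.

(0,1): no bracket -> illegal
(0,2): flips 2 -> legal
(0,3): no bracket -> illegal
(1,0): no bracket -> illegal
(1,3): no bracket -> illegal
(1,4): flips 1 -> legal
(2,0): no bracket -> illegal
(2,1): no bracket -> illegal
(2,4): flips 1 -> legal
(3,1): no bracket -> illegal
(3,4): flips 1 -> legal
(3,5): no bracket -> illegal
(5,2): no bracket -> illegal
(5,3): no bracket -> illegal
(5,4): flips 1 -> legal
(5,5): no bracket -> illegal

Answer: (0,2) (1,4) (2,4) (3,4) (5,4)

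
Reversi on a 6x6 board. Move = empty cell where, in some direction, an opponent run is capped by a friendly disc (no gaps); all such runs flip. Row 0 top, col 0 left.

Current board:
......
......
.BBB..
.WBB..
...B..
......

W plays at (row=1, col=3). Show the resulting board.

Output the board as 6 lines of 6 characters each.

Answer: ......
...W..
.BWB..
.WBB..
...B..
......

Derivation:
Place W at (1,3); scan 8 dirs for brackets.
Dir NW: first cell '.' (not opp) -> no flip
Dir N: first cell '.' (not opp) -> no flip
Dir NE: first cell '.' (not opp) -> no flip
Dir W: first cell '.' (not opp) -> no flip
Dir E: first cell '.' (not opp) -> no flip
Dir SW: opp run (2,2) capped by W -> flip
Dir S: opp run (2,3) (3,3) (4,3), next='.' -> no flip
Dir SE: first cell '.' (not opp) -> no flip
All flips: (2,2)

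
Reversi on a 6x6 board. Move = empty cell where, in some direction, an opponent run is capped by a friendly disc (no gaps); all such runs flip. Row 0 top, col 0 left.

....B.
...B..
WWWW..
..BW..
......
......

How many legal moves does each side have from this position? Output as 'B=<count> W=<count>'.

-- B to move --
(1,0): flips 1 -> legal
(1,1): no bracket -> illegal
(1,2): flips 1 -> legal
(1,4): flips 1 -> legal
(2,4): no bracket -> illegal
(3,0): no bracket -> illegal
(3,1): flips 1 -> legal
(3,4): flips 1 -> legal
(4,2): no bracket -> illegal
(4,3): flips 2 -> legal
(4,4): no bracket -> illegal
B mobility = 6
-- W to move --
(0,2): no bracket -> illegal
(0,3): flips 1 -> legal
(0,5): no bracket -> illegal
(1,2): no bracket -> illegal
(1,4): no bracket -> illegal
(1,5): no bracket -> illegal
(2,4): no bracket -> illegal
(3,1): flips 1 -> legal
(4,1): flips 1 -> legal
(4,2): flips 1 -> legal
(4,3): flips 1 -> legal
W mobility = 5

Answer: B=6 W=5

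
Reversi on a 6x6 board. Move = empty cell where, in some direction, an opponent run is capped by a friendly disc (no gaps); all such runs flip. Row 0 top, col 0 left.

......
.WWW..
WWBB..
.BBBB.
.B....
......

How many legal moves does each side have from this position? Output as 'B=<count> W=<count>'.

Answer: B=6 W=7

Derivation:
-- B to move --
(0,0): flips 1 -> legal
(0,1): flips 3 -> legal
(0,2): flips 1 -> legal
(0,3): flips 1 -> legal
(0,4): flips 1 -> legal
(1,0): flips 1 -> legal
(1,4): no bracket -> illegal
(2,4): no bracket -> illegal
(3,0): no bracket -> illegal
B mobility = 6
-- W to move --
(1,4): no bracket -> illegal
(2,4): flips 2 -> legal
(2,5): no bracket -> illegal
(3,0): no bracket -> illegal
(3,5): no bracket -> illegal
(4,0): flips 2 -> legal
(4,2): flips 3 -> legal
(4,3): flips 3 -> legal
(4,4): flips 2 -> legal
(4,5): flips 2 -> legal
(5,0): no bracket -> illegal
(5,1): flips 2 -> legal
(5,2): no bracket -> illegal
W mobility = 7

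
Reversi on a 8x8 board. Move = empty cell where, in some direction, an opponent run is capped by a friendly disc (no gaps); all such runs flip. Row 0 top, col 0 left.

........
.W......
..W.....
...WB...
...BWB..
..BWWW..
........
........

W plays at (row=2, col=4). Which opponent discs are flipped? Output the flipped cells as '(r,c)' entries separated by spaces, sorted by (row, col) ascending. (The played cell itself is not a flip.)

Answer: (3,4)

Derivation:
Dir NW: first cell '.' (not opp) -> no flip
Dir N: first cell '.' (not opp) -> no flip
Dir NE: first cell '.' (not opp) -> no flip
Dir W: first cell '.' (not opp) -> no flip
Dir E: first cell '.' (not opp) -> no flip
Dir SW: first cell 'W' (not opp) -> no flip
Dir S: opp run (3,4) capped by W -> flip
Dir SE: first cell '.' (not opp) -> no flip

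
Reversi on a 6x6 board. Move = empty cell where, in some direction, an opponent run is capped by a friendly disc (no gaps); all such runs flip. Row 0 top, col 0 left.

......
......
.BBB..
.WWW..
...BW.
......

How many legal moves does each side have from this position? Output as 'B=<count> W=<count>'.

Answer: B=5 W=8

Derivation:
-- B to move --
(2,0): no bracket -> illegal
(2,4): no bracket -> illegal
(3,0): no bracket -> illegal
(3,4): no bracket -> illegal
(3,5): no bracket -> illegal
(4,0): flips 1 -> legal
(4,1): flips 2 -> legal
(4,2): flips 1 -> legal
(4,5): flips 1 -> legal
(5,3): no bracket -> illegal
(5,4): no bracket -> illegal
(5,5): flips 2 -> legal
B mobility = 5
-- W to move --
(1,0): flips 1 -> legal
(1,1): flips 2 -> legal
(1,2): flips 1 -> legal
(1,3): flips 2 -> legal
(1,4): flips 1 -> legal
(2,0): no bracket -> illegal
(2,4): no bracket -> illegal
(3,0): no bracket -> illegal
(3,4): no bracket -> illegal
(4,2): flips 1 -> legal
(5,2): no bracket -> illegal
(5,3): flips 1 -> legal
(5,4): flips 1 -> legal
W mobility = 8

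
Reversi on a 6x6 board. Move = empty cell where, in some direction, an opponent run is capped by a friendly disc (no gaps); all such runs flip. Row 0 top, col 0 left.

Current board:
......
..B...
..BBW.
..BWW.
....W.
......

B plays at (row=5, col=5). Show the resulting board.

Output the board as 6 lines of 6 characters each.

Answer: ......
..B...
..BBW.
..BBW.
....B.
.....B

Derivation:
Place B at (5,5); scan 8 dirs for brackets.
Dir NW: opp run (4,4) (3,3) capped by B -> flip
Dir N: first cell '.' (not opp) -> no flip
Dir NE: edge -> no flip
Dir W: first cell '.' (not opp) -> no flip
Dir E: edge -> no flip
Dir SW: edge -> no flip
Dir S: edge -> no flip
Dir SE: edge -> no flip
All flips: (3,3) (4,4)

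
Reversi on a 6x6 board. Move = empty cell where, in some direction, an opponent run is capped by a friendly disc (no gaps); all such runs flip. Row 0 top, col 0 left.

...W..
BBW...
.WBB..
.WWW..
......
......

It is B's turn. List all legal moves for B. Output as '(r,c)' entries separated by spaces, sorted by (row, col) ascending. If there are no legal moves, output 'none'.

Answer: (0,1) (0,2) (1,3) (2,0) (4,0) (4,1) (4,2) (4,3) (4,4)

Derivation:
(0,1): flips 1 -> legal
(0,2): flips 1 -> legal
(0,4): no bracket -> illegal
(1,3): flips 1 -> legal
(1,4): no bracket -> illegal
(2,0): flips 1 -> legal
(2,4): no bracket -> illegal
(3,0): no bracket -> illegal
(3,4): no bracket -> illegal
(4,0): flips 1 -> legal
(4,1): flips 3 -> legal
(4,2): flips 1 -> legal
(4,3): flips 3 -> legal
(4,4): flips 1 -> legal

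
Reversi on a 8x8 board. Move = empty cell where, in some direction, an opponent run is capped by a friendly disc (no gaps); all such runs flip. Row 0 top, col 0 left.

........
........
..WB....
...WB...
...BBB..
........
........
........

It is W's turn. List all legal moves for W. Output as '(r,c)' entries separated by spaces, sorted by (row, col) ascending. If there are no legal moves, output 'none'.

Answer: (1,3) (2,4) (3,5) (5,3) (5,5)

Derivation:
(1,2): no bracket -> illegal
(1,3): flips 1 -> legal
(1,4): no bracket -> illegal
(2,4): flips 1 -> legal
(2,5): no bracket -> illegal
(3,2): no bracket -> illegal
(3,5): flips 1 -> legal
(3,6): no bracket -> illegal
(4,2): no bracket -> illegal
(4,6): no bracket -> illegal
(5,2): no bracket -> illegal
(5,3): flips 1 -> legal
(5,4): no bracket -> illegal
(5,5): flips 1 -> legal
(5,6): no bracket -> illegal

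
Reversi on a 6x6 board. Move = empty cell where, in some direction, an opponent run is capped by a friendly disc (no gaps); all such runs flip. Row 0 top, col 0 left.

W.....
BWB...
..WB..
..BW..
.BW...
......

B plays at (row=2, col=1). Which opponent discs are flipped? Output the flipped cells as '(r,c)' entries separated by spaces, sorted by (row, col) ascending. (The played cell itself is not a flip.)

Dir NW: first cell 'B' (not opp) -> no flip
Dir N: opp run (1,1), next='.' -> no flip
Dir NE: first cell 'B' (not opp) -> no flip
Dir W: first cell '.' (not opp) -> no flip
Dir E: opp run (2,2) capped by B -> flip
Dir SW: first cell '.' (not opp) -> no flip
Dir S: first cell '.' (not opp) -> no flip
Dir SE: first cell 'B' (not opp) -> no flip

Answer: (2,2)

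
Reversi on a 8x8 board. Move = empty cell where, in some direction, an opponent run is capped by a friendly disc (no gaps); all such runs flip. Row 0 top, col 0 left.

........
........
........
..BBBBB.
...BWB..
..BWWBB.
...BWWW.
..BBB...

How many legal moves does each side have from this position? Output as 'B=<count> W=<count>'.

Answer: B=5 W=13

Derivation:
-- B to move --
(4,2): no bracket -> illegal
(5,7): no bracket -> illegal
(6,2): flips 2 -> legal
(6,7): flips 3 -> legal
(7,5): flips 1 -> legal
(7,6): flips 3 -> legal
(7,7): flips 1 -> legal
B mobility = 5
-- W to move --
(2,1): flips 2 -> legal
(2,2): flips 1 -> legal
(2,3): flips 2 -> legal
(2,4): flips 1 -> legal
(2,5): flips 3 -> legal
(2,6): flips 1 -> legal
(2,7): flips 2 -> legal
(3,1): no bracket -> illegal
(3,7): no bracket -> illegal
(4,1): no bracket -> illegal
(4,2): flips 1 -> legal
(4,6): flips 3 -> legal
(4,7): flips 1 -> legal
(5,1): flips 1 -> legal
(5,7): flips 2 -> legal
(6,1): no bracket -> illegal
(6,2): flips 1 -> legal
(6,7): no bracket -> illegal
(7,1): no bracket -> illegal
(7,5): no bracket -> illegal
W mobility = 13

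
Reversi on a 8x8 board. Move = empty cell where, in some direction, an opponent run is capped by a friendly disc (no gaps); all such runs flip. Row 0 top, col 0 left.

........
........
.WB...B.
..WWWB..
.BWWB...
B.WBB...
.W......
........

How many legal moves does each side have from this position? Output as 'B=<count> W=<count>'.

Answer: B=9 W=11

Derivation:
-- B to move --
(1,0): flips 3 -> legal
(1,1): no bracket -> illegal
(1,2): no bracket -> illegal
(2,0): flips 1 -> legal
(2,3): flips 3 -> legal
(2,4): flips 1 -> legal
(2,5): no bracket -> illegal
(3,0): no bracket -> illegal
(3,1): flips 4 -> legal
(4,5): no bracket -> illegal
(5,1): flips 1 -> legal
(6,0): no bracket -> illegal
(6,2): flips 3 -> legal
(6,3): flips 1 -> legal
(7,0): no bracket -> illegal
(7,1): no bracket -> illegal
(7,2): flips 1 -> legal
B mobility = 9
-- W to move --
(1,1): flips 1 -> legal
(1,2): flips 1 -> legal
(1,3): no bracket -> illegal
(1,5): no bracket -> illegal
(1,6): no bracket -> illegal
(1,7): no bracket -> illegal
(2,3): flips 1 -> legal
(2,4): no bracket -> illegal
(2,5): no bracket -> illegal
(2,7): no bracket -> illegal
(3,0): flips 1 -> legal
(3,1): no bracket -> illegal
(3,6): flips 1 -> legal
(3,7): no bracket -> illegal
(4,0): flips 1 -> legal
(4,5): flips 1 -> legal
(4,6): no bracket -> illegal
(5,1): no bracket -> illegal
(5,5): flips 3 -> legal
(6,0): no bracket -> illegal
(6,2): no bracket -> illegal
(6,3): flips 1 -> legal
(6,4): flips 3 -> legal
(6,5): flips 1 -> legal
W mobility = 11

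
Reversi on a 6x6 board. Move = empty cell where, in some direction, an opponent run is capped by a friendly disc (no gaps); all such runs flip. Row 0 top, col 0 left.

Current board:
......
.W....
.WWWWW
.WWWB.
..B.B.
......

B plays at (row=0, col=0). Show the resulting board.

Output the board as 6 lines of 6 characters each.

Place B at (0,0); scan 8 dirs for brackets.
Dir NW: edge -> no flip
Dir N: edge -> no flip
Dir NE: edge -> no flip
Dir W: edge -> no flip
Dir E: first cell '.' (not opp) -> no flip
Dir SW: edge -> no flip
Dir S: first cell '.' (not opp) -> no flip
Dir SE: opp run (1,1) (2,2) (3,3) capped by B -> flip
All flips: (1,1) (2,2) (3,3)

Answer: B.....
.B....
.WBWWW
.WWBB.
..B.B.
......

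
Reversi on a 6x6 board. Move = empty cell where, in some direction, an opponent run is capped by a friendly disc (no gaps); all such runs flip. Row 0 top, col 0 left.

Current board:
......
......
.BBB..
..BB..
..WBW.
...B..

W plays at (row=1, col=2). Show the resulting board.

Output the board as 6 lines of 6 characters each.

Place W at (1,2); scan 8 dirs for brackets.
Dir NW: first cell '.' (not opp) -> no flip
Dir N: first cell '.' (not opp) -> no flip
Dir NE: first cell '.' (not opp) -> no flip
Dir W: first cell '.' (not opp) -> no flip
Dir E: first cell '.' (not opp) -> no flip
Dir SW: opp run (2,1), next='.' -> no flip
Dir S: opp run (2,2) (3,2) capped by W -> flip
Dir SE: opp run (2,3), next='.' -> no flip
All flips: (2,2) (3,2)

Answer: ......
..W...
.BWB..
..WB..
..WBW.
...B..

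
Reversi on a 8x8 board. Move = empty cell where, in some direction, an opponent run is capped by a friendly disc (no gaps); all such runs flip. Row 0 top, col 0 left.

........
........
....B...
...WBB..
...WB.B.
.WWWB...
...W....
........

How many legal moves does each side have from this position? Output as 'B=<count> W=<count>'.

Answer: B=7 W=7

Derivation:
-- B to move --
(2,2): flips 1 -> legal
(2,3): no bracket -> illegal
(3,2): flips 2 -> legal
(4,0): no bracket -> illegal
(4,1): no bracket -> illegal
(4,2): flips 2 -> legal
(5,0): flips 3 -> legal
(6,0): no bracket -> illegal
(6,1): flips 2 -> legal
(6,2): flips 1 -> legal
(6,4): no bracket -> illegal
(7,2): flips 1 -> legal
(7,3): no bracket -> illegal
(7,4): no bracket -> illegal
B mobility = 7
-- W to move --
(1,3): no bracket -> illegal
(1,4): no bracket -> illegal
(1,5): flips 1 -> legal
(2,3): no bracket -> illegal
(2,5): flips 1 -> legal
(2,6): flips 2 -> legal
(3,6): flips 2 -> legal
(3,7): no bracket -> illegal
(4,5): flips 2 -> legal
(4,7): no bracket -> illegal
(5,5): flips 2 -> legal
(5,6): no bracket -> illegal
(5,7): no bracket -> illegal
(6,4): no bracket -> illegal
(6,5): flips 1 -> legal
W mobility = 7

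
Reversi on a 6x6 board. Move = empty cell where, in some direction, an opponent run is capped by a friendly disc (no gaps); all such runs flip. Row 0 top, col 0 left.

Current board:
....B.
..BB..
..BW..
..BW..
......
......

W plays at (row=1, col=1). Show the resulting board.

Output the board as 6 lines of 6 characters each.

Place W at (1,1); scan 8 dirs for brackets.
Dir NW: first cell '.' (not opp) -> no flip
Dir N: first cell '.' (not opp) -> no flip
Dir NE: first cell '.' (not opp) -> no flip
Dir W: first cell '.' (not opp) -> no flip
Dir E: opp run (1,2) (1,3), next='.' -> no flip
Dir SW: first cell '.' (not opp) -> no flip
Dir S: first cell '.' (not opp) -> no flip
Dir SE: opp run (2,2) capped by W -> flip
All flips: (2,2)

Answer: ....B.
.WBB..
..WW..
..BW..
......
......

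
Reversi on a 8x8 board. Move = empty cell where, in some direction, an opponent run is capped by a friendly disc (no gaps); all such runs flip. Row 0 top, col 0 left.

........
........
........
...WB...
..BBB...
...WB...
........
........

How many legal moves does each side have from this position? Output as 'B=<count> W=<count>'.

Answer: B=8 W=4

Derivation:
-- B to move --
(2,2): flips 1 -> legal
(2,3): flips 1 -> legal
(2,4): flips 1 -> legal
(3,2): flips 1 -> legal
(5,2): flips 1 -> legal
(6,2): flips 1 -> legal
(6,3): flips 1 -> legal
(6,4): flips 1 -> legal
B mobility = 8
-- W to move --
(2,3): no bracket -> illegal
(2,4): no bracket -> illegal
(2,5): no bracket -> illegal
(3,1): flips 1 -> legal
(3,2): no bracket -> illegal
(3,5): flips 2 -> legal
(4,1): no bracket -> illegal
(4,5): no bracket -> illegal
(5,1): flips 1 -> legal
(5,2): no bracket -> illegal
(5,5): flips 2 -> legal
(6,3): no bracket -> illegal
(6,4): no bracket -> illegal
(6,5): no bracket -> illegal
W mobility = 4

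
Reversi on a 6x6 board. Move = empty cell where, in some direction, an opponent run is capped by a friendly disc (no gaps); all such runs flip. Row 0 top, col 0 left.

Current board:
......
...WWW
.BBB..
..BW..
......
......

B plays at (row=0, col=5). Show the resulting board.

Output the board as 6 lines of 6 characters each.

Answer: .....B
...WBW
.BBB..
..BW..
......
......

Derivation:
Place B at (0,5); scan 8 dirs for brackets.
Dir NW: edge -> no flip
Dir N: edge -> no flip
Dir NE: edge -> no flip
Dir W: first cell '.' (not opp) -> no flip
Dir E: edge -> no flip
Dir SW: opp run (1,4) capped by B -> flip
Dir S: opp run (1,5), next='.' -> no flip
Dir SE: edge -> no flip
All flips: (1,4)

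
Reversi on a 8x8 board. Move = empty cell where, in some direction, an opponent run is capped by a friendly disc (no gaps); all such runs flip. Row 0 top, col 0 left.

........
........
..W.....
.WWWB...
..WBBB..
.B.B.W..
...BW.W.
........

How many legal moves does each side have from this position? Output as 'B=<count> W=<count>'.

-- B to move --
(1,1): flips 2 -> legal
(1,2): no bracket -> illegal
(1,3): no bracket -> illegal
(2,0): flips 2 -> legal
(2,1): flips 1 -> legal
(2,3): flips 1 -> legal
(2,4): flips 2 -> legal
(3,0): flips 3 -> legal
(4,0): no bracket -> illegal
(4,1): flips 1 -> legal
(4,6): no bracket -> illegal
(5,2): no bracket -> illegal
(5,4): no bracket -> illegal
(5,6): no bracket -> illegal
(5,7): no bracket -> illegal
(6,5): flips 2 -> legal
(6,7): no bracket -> illegal
(7,3): no bracket -> illegal
(7,4): no bracket -> illegal
(7,5): flips 1 -> legal
(7,6): no bracket -> illegal
(7,7): flips 2 -> legal
B mobility = 10
-- W to move --
(2,3): no bracket -> illegal
(2,4): no bracket -> illegal
(2,5): no bracket -> illegal
(3,5): flips 2 -> legal
(3,6): no bracket -> illegal
(4,0): no bracket -> illegal
(4,1): no bracket -> illegal
(4,6): flips 3 -> legal
(5,0): no bracket -> illegal
(5,2): no bracket -> illegal
(5,4): flips 1 -> legal
(5,6): no bracket -> illegal
(6,0): flips 1 -> legal
(6,1): no bracket -> illegal
(6,2): flips 1 -> legal
(7,2): no bracket -> illegal
(7,3): flips 3 -> legal
(7,4): no bracket -> illegal
W mobility = 6

Answer: B=10 W=6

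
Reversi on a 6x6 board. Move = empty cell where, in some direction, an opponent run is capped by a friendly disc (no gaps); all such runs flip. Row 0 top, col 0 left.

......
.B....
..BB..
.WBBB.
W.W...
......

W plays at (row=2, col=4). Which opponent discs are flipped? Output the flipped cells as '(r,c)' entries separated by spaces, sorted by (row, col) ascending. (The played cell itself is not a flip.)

Dir NW: first cell '.' (not opp) -> no flip
Dir N: first cell '.' (not opp) -> no flip
Dir NE: first cell '.' (not opp) -> no flip
Dir W: opp run (2,3) (2,2), next='.' -> no flip
Dir E: first cell '.' (not opp) -> no flip
Dir SW: opp run (3,3) capped by W -> flip
Dir S: opp run (3,4), next='.' -> no flip
Dir SE: first cell '.' (not opp) -> no flip

Answer: (3,3)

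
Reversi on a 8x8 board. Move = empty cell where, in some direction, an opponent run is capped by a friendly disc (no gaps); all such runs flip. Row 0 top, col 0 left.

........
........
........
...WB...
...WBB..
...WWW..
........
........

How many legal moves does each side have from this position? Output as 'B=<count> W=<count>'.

-- B to move --
(2,2): flips 1 -> legal
(2,3): no bracket -> illegal
(2,4): no bracket -> illegal
(3,2): flips 1 -> legal
(4,2): flips 1 -> legal
(4,6): no bracket -> illegal
(5,2): flips 1 -> legal
(5,6): no bracket -> illegal
(6,2): flips 1 -> legal
(6,3): flips 1 -> legal
(6,4): flips 1 -> legal
(6,5): flips 1 -> legal
(6,6): flips 1 -> legal
B mobility = 9
-- W to move --
(2,3): no bracket -> illegal
(2,4): flips 2 -> legal
(2,5): flips 1 -> legal
(3,5): flips 3 -> legal
(3,6): flips 1 -> legal
(4,6): flips 2 -> legal
(5,6): no bracket -> illegal
W mobility = 5

Answer: B=9 W=5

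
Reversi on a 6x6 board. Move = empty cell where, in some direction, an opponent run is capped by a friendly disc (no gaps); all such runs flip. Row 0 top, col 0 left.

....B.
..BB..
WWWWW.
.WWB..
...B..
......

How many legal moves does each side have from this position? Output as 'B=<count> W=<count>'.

-- B to move --
(1,0): flips 2 -> legal
(1,1): flips 1 -> legal
(1,4): no bracket -> illegal
(1,5): flips 1 -> legal
(2,5): no bracket -> illegal
(3,0): flips 3 -> legal
(3,4): flips 1 -> legal
(3,5): flips 1 -> legal
(4,0): flips 2 -> legal
(4,1): no bracket -> illegal
(4,2): flips 2 -> legal
B mobility = 8
-- W to move --
(0,1): flips 1 -> legal
(0,2): flips 2 -> legal
(0,3): flips 2 -> legal
(0,5): no bracket -> illegal
(1,1): no bracket -> illegal
(1,4): no bracket -> illegal
(1,5): no bracket -> illegal
(3,4): flips 1 -> legal
(4,2): flips 1 -> legal
(4,4): flips 1 -> legal
(5,2): no bracket -> illegal
(5,3): flips 2 -> legal
(5,4): flips 1 -> legal
W mobility = 8

Answer: B=8 W=8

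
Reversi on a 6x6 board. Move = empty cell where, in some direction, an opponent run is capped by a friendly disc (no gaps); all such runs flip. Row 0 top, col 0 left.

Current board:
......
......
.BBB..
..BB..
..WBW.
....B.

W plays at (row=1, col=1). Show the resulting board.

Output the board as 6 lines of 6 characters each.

Place W at (1,1); scan 8 dirs for brackets.
Dir NW: first cell '.' (not opp) -> no flip
Dir N: first cell '.' (not opp) -> no flip
Dir NE: first cell '.' (not opp) -> no flip
Dir W: first cell '.' (not opp) -> no flip
Dir E: first cell '.' (not opp) -> no flip
Dir SW: first cell '.' (not opp) -> no flip
Dir S: opp run (2,1), next='.' -> no flip
Dir SE: opp run (2,2) (3,3) capped by W -> flip
All flips: (2,2) (3,3)

Answer: ......
.W....
.BWB..
..BW..
..WBW.
....B.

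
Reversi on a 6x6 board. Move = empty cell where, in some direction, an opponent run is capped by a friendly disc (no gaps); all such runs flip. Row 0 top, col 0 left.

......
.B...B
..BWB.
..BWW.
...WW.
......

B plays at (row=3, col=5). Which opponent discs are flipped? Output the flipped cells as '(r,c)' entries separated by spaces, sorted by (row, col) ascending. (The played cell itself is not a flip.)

Dir NW: first cell 'B' (not opp) -> no flip
Dir N: first cell '.' (not opp) -> no flip
Dir NE: edge -> no flip
Dir W: opp run (3,4) (3,3) capped by B -> flip
Dir E: edge -> no flip
Dir SW: opp run (4,4), next='.' -> no flip
Dir S: first cell '.' (not opp) -> no flip
Dir SE: edge -> no flip

Answer: (3,3) (3,4)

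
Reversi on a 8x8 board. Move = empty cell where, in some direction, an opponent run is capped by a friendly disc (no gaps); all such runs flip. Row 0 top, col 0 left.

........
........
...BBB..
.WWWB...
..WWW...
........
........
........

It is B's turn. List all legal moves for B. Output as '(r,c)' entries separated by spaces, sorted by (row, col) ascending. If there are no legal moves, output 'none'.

(2,0): no bracket -> illegal
(2,1): no bracket -> illegal
(2,2): no bracket -> illegal
(3,0): flips 3 -> legal
(3,5): no bracket -> illegal
(4,0): no bracket -> illegal
(4,1): flips 1 -> legal
(4,5): no bracket -> illegal
(5,1): flips 2 -> legal
(5,2): flips 1 -> legal
(5,3): flips 2 -> legal
(5,4): flips 1 -> legal
(5,5): no bracket -> illegal

Answer: (3,0) (4,1) (5,1) (5,2) (5,3) (5,4)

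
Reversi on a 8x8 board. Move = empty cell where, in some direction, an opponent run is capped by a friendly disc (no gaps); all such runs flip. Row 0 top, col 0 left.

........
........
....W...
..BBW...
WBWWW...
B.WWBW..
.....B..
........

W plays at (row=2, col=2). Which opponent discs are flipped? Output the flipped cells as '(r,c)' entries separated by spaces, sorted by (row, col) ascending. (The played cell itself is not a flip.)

Dir NW: first cell '.' (not opp) -> no flip
Dir N: first cell '.' (not opp) -> no flip
Dir NE: first cell '.' (not opp) -> no flip
Dir W: first cell '.' (not opp) -> no flip
Dir E: first cell '.' (not opp) -> no flip
Dir SW: first cell '.' (not opp) -> no flip
Dir S: opp run (3,2) capped by W -> flip
Dir SE: opp run (3,3) capped by W -> flip

Answer: (3,2) (3,3)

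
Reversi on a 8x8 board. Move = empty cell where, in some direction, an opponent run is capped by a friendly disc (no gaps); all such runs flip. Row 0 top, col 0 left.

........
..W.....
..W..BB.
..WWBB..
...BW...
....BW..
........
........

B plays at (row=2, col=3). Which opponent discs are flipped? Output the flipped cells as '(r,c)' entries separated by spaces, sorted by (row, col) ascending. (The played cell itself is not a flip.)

Dir NW: opp run (1,2), next='.' -> no flip
Dir N: first cell '.' (not opp) -> no flip
Dir NE: first cell '.' (not opp) -> no flip
Dir W: opp run (2,2), next='.' -> no flip
Dir E: first cell '.' (not opp) -> no flip
Dir SW: opp run (3,2), next='.' -> no flip
Dir S: opp run (3,3) capped by B -> flip
Dir SE: first cell 'B' (not opp) -> no flip

Answer: (3,3)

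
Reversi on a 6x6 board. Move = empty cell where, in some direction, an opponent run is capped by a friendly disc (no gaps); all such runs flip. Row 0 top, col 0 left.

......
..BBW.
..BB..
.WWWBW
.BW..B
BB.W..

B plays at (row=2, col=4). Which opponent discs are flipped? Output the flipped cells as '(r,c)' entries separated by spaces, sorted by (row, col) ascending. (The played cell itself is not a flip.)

Answer: (3,3) (4,2)

Derivation:
Dir NW: first cell 'B' (not opp) -> no flip
Dir N: opp run (1,4), next='.' -> no flip
Dir NE: first cell '.' (not opp) -> no flip
Dir W: first cell 'B' (not opp) -> no flip
Dir E: first cell '.' (not opp) -> no flip
Dir SW: opp run (3,3) (4,2) capped by B -> flip
Dir S: first cell 'B' (not opp) -> no flip
Dir SE: opp run (3,5), next=edge -> no flip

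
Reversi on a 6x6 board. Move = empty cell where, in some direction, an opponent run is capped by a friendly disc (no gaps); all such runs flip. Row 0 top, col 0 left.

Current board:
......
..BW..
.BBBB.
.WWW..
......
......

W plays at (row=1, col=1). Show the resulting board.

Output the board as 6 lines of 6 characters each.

Place W at (1,1); scan 8 dirs for brackets.
Dir NW: first cell '.' (not opp) -> no flip
Dir N: first cell '.' (not opp) -> no flip
Dir NE: first cell '.' (not opp) -> no flip
Dir W: first cell '.' (not opp) -> no flip
Dir E: opp run (1,2) capped by W -> flip
Dir SW: first cell '.' (not opp) -> no flip
Dir S: opp run (2,1) capped by W -> flip
Dir SE: opp run (2,2) capped by W -> flip
All flips: (1,2) (2,1) (2,2)

Answer: ......
.WWW..
.WWBB.
.WWW..
......
......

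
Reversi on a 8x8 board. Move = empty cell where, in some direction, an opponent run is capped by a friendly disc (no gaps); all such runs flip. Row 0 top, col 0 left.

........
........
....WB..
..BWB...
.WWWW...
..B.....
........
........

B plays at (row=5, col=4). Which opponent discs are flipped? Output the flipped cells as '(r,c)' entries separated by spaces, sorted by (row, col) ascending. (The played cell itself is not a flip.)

Answer: (4,3) (4,4)

Derivation:
Dir NW: opp run (4,3) capped by B -> flip
Dir N: opp run (4,4) capped by B -> flip
Dir NE: first cell '.' (not opp) -> no flip
Dir W: first cell '.' (not opp) -> no flip
Dir E: first cell '.' (not opp) -> no flip
Dir SW: first cell '.' (not opp) -> no flip
Dir S: first cell '.' (not opp) -> no flip
Dir SE: first cell '.' (not opp) -> no flip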